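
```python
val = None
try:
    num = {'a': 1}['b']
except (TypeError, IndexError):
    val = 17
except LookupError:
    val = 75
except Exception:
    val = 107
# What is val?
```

Step-by-step execution trace:
1. `num = {'a': 1}['b']` raises KeyError.
2. `except (TypeError, IndexError)` does not match KeyError; skipped.
3. `except LookupError` matches (KeyError is a subclass of LookupError) → val = 75.
4. `except Exception` is not reached.
Result: 75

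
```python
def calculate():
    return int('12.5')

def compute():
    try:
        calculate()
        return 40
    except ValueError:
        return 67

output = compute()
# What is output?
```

Step-by-step execution trace:
1. `compute()` calls `calculate()`.
2. `calculate()` evaluates `int('12.5')`, which raises ValueError; it propagates to the caller.
3. `return 40` is not reached.
4. `except ValueError` in compute matches → returns 67.
5. output = 67.
Result: 67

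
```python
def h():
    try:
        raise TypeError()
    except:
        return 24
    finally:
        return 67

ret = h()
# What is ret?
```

Step-by-step execution trace:
1. `h()` enters try: `raise TypeError()` raises TypeError.
2. bare `except` matches → `return 24` sets pending return value 24.
3. Before returning, `finally: return 67` runs and overrides the pending return.
4. h() returns 67 → ret = 67.
Result: 67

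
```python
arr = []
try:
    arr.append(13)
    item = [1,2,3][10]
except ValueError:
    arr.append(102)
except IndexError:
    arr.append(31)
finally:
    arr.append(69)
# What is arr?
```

Step-by-step execution trace:
1. try: `arr.append(13)` → arr = [13].
2. `item = [1,2,3][10]` raises IndexError.
3. `except ValueError` does not match IndexError; skipped.
4. `except IndexError` matches → `arr.append(31)` → arr = [13, 31].
5. finally always runs: `arr.append(69)` → arr = [13, 31, 69].
Result: [13, 31, 69]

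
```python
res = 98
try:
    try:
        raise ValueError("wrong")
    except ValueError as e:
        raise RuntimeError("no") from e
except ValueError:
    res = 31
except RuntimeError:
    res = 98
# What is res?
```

Step-by-step execution trace:
1. Inner try raises ValueError; inner `except ValueError as e` catches it.
2. `raise RuntimeError(...) from e` raises RuntimeError (ValueError is attached as __cause__, but only RuntimeError is active).
3. Outer `except ValueError` does not match RuntimeError; skipped.
4. Outer `except RuntimeError` matches → res = 98.
Result: 98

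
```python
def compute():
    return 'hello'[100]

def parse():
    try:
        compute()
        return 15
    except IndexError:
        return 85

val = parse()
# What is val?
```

Step-by-step execution trace:
1. `parse()` calls `compute()`.
2. `compute()` evaluates `'hello'[100]`, which raises IndexError; it propagates to the caller.
3. `return 15` is not reached.
4. `except IndexError` in parse matches → returns 85.
5. val = 85.
Result: 85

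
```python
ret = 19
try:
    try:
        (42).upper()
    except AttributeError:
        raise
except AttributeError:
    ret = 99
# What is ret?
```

Step-by-step execution trace:
1. Inner try: `(42).upper()` raises AttributeError.
2. Inner `except AttributeError` matches; bare `raise` re-raises the same AttributeError.
3. Outer `except AttributeError` matches → ret = 99.
Result: 99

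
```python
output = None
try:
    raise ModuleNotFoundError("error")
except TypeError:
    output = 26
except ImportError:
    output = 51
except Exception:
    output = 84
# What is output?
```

Step-by-step execution trace:
1. `raise ModuleNotFoundError(...)` raises ModuleNotFoundError.
2. `except TypeError` does not match (ModuleNotFoundError is not a subclass of TypeError); skipped.
3. `except ImportError` matches (ModuleNotFoundError is a subclass of ImportError) → output = 51.
4. `except Exception` is not reached.
Result: 51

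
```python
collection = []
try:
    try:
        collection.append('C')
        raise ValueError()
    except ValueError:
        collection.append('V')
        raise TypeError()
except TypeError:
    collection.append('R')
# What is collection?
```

Step-by-step execution trace:
1. Inner try: `collection.append('C')` → collection = ['C'].
2. `raise ValueError()` raises ValueError.
3. Inner `except ValueError` matches → `collection.append('V')` → collection = ['C', 'V'].
4. `raise TypeError()` raises TypeError; propagates to outer try.
5. Outer `except TypeError` matches → `collection.append('R')` → collection = ['C', 'V', 'R'].
Result: ['C', 'V', 'R']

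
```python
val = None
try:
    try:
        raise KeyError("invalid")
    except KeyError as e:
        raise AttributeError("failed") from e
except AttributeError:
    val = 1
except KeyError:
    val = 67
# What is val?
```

Step-by-step execution trace:
1. Inner try raises KeyError; inner `except KeyError as e` catches it.
2. `raise AttributeError(...) from e` raises AttributeError (KeyError is attached as __cause__, but only AttributeError is active).
3. Outer `except AttributeError` matches → val = 1.
4. `except KeyError` is not reached.
Result: 1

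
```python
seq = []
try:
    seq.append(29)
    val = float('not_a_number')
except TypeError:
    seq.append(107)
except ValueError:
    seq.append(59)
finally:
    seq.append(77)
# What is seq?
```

Step-by-step execution trace:
1. try: `seq.append(29)` → seq = [29].
2. `val = float('not_a_number')` raises ValueError.
3. `except TypeError` does not match ValueError; skipped.
4. `except ValueError` matches → `seq.append(59)` → seq = [29, 59].
5. finally always runs: `seq.append(77)` → seq = [29, 59, 77].
Result: [29, 59, 77]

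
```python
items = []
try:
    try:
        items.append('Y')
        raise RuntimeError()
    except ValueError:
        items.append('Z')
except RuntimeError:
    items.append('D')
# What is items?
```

Step-by-step execution trace:
1. Inner try: `items.append('Y')` → items = ['Y'].
2. `raise RuntimeError()` raises RuntimeError.
3. Inner `except ValueError` does not match RuntimeError; exception propagates to outer try.
4. Outer `except RuntimeError` matches → `items.append('D')` → items = ['Y', 'D'].
Result: ['Y', 'D']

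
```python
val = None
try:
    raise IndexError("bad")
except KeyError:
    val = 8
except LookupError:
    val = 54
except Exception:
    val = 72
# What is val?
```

Step-by-step execution trace:
1. `raise IndexError(...)` raises IndexError.
2. `except KeyError` does not match (IndexError is not a subclass of KeyError); skipped.
3. `except LookupError` matches (IndexError is a subclass of LookupError) → val = 54.
4. `except Exception` is not reached.
Result: 54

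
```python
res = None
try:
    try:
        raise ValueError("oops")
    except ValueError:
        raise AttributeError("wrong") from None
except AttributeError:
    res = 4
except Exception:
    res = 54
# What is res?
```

Step-by-step execution trace:
1. Inner try raises ValueError; inner `except ValueError` catches it.
2. `raise AttributeError(...) from None` raises AttributeError (from None suppresses __context__, but the active exception is still AttributeError).
3. Outer `except AttributeError` matches → res = 4.
4. `except Exception` is not reached.
Result: 4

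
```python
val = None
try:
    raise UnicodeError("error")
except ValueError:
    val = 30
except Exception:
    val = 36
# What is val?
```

Step-by-step execution trace:
1. `raise UnicodeError(...)` raises UnicodeError.
2. `except ValueError` matches (UnicodeError is a subclass of ValueError) → val = 30.
3. `except Exception` is not reached.
Result: 30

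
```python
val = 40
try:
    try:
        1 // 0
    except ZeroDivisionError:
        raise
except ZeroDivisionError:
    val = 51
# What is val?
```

Step-by-step execution trace:
1. Inner try: `1 // 0` raises ZeroDivisionError.
2. Inner `except ZeroDivisionError` matches; bare `raise` re-raises the same ZeroDivisionError.
3. Outer `except ZeroDivisionError` matches → val = 51.
Result: 51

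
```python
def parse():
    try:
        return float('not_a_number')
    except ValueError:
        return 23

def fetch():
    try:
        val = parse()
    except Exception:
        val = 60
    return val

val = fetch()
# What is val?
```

Step-by-step execution trace:
1. `fetch()` calls `parse()`.
2. In parse: `float('not_a_number')` raises ValueError; `except ValueError` catches it → returns 23.
3. In fetch: `val = parse()` → val = 23. No exception reaches fetch.
4. `except Exception` is skipped; fetch returns 23.
5. val = 23.
Result: 23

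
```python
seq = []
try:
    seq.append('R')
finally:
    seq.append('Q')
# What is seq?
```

Step-by-step execution trace:
1. try: `seq.append('R')` → seq = ['R'].
2. The try body completes without raising.
3. finally always runs: `seq.append('Q')` → seq = ['R', 'Q'].
Result: ['R', 'Q']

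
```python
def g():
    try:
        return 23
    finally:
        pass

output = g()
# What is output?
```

Step-by-step execution trace:
1. `g()` enters try: `return 23` sets pending return value 23.
2. Before returning, `finally: pass` runs (no effect).
3. g() returns 23 → output = 23.
Result: 23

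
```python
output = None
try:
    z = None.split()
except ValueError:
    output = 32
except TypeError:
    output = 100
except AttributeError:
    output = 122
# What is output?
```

Step-by-step execution trace:
1. `z = None.split()` raises AttributeError.
2. `except ValueError` does not match AttributeError; skipped.
3. `except TypeError` does not match AttributeError; skipped.
4. `except AttributeError` matches → output = 122.
Result: 122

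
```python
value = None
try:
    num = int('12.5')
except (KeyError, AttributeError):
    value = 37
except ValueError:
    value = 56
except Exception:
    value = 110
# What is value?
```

Step-by-step execution trace:
1. `num = int('12.5')` raises ValueError.
2. `except (KeyError, AttributeError)` does not match ValueError; skipped.
3. `except ValueError` matches (exact type match) → value = 56.
4. `except Exception` is not reached.
Result: 56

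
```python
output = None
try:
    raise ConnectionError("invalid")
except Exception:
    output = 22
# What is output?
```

Step-by-step execution trace:
1. `raise ConnectionError(...)` raises ConnectionError.
2. `except Exception` matches (ConnectionError is a subclass of Exception) → output = 22.
Result: 22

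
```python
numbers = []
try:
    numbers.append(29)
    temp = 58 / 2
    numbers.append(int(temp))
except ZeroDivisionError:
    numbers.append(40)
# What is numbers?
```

Step-by-step execution trace:
1. try: `numbers.append(29)` → numbers = [29].
2. `temp = 58 / 2` → temp = 29.0. No exception raised.
3. `numbers.append(int(temp))` → numbers = [29, 29].
4. `except ZeroDivisionError` is skipped (no exception was raised).
Result: [29, 29]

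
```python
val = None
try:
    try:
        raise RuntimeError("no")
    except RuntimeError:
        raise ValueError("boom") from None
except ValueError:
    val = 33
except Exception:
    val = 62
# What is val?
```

Step-by-step execution trace:
1. Inner try raises RuntimeError; inner `except RuntimeError` catches it.
2. `raise ValueError(...) from None` raises ValueError (from None suppresses __context__, but the active exception is still ValueError).
3. Outer `except ValueError` matches → val = 33.
4. `except Exception` is not reached.
Result: 33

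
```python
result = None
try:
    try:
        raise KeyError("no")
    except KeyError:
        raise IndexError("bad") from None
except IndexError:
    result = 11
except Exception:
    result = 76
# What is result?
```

Step-by-step execution trace:
1. Inner try raises KeyError; inner `except KeyError` catches it.
2. `raise IndexError(...) from None` raises IndexError (from None suppresses __context__, but the active exception is still IndexError).
3. Outer `except IndexError` matches → result = 11.
4. `except Exception` is not reached.
Result: 11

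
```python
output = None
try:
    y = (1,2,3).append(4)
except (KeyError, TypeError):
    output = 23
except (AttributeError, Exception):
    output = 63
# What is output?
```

Step-by-step execution trace:
1. `y = (1,2,3).append(4)` raises AttributeError.
2. `except (KeyError, TypeError)` does not match AttributeError; skipped.
3. `except (AttributeError, Exception)` matches (AttributeError is in the tuple) → output = 63.
Result: 63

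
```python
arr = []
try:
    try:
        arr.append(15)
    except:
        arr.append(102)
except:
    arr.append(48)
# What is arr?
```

Step-by-step execution trace:
1. Inner try: `arr.append(15)` → arr = [15]. No exception raised.
2. Inner `except` is skipped.
3. Inner try completes normally; outer `except` is skipped.
Result: [15]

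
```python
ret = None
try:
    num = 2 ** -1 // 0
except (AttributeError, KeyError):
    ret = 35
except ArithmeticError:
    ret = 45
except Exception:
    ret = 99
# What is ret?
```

Step-by-step execution trace:
1. `num = 2 ** -1 // 0` raises ZeroDivisionError.
2. `except (AttributeError, KeyError)` does not match ZeroDivisionError; skipped.
3. `except ArithmeticError` matches (ZeroDivisionError is a subclass of ArithmeticError) → ret = 45.
4. `except Exception` is not reached.
Result: 45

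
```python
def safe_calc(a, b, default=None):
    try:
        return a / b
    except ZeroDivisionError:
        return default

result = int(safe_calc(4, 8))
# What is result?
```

Step-by-step execution trace:
1. `safe_calc(4, 8)` enters try: `return 4 / 8` → returns 0.5. No exception raised.
2. `except ZeroDivisionError` is skipped.
3. `int(0.5)` → 0 → result = 0.
Result: 0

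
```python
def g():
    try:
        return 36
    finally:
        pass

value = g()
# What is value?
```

Step-by-step execution trace:
1. `g()` enters try: `return 36` sets pending return value 36.
2. Before returning, `finally: pass` runs (no effect).
3. g() returns 36 → value = 36.
Result: 36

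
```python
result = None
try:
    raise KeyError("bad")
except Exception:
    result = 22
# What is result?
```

Step-by-step execution trace:
1. `raise KeyError(...)` raises KeyError.
2. `except Exception` matches (KeyError is a subclass of Exception) → result = 22.
Result: 22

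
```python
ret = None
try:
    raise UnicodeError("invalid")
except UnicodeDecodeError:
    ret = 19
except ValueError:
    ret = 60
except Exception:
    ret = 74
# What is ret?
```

Step-by-step execution trace:
1. `raise UnicodeError(...)` raises UnicodeError.
2. `except UnicodeDecodeError` does not match (UnicodeError is not a subclass of UnicodeDecodeError); skipped.
3. `except ValueError` matches (UnicodeError is a subclass of ValueError) → ret = 60.
4. `except Exception` is not reached.
Result: 60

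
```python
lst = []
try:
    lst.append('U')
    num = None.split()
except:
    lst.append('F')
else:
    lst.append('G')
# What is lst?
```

Step-by-step execution trace:
1. try: `lst.append('U')` → lst = ['U'].
2. `num = None.split()` raises AttributeError.
3. bare `except` matches → `lst.append('F')` → lst = ['U', 'F'].
4. `else` is skipped (an exception was raised).
Result: ['U', 'F']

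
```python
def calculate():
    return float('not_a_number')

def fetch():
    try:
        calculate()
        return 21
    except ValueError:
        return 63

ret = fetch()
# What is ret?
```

Step-by-step execution trace:
1. `fetch()` calls `calculate()`.
2. `calculate()` evaluates `float('not_a_number')`, which raises ValueError; it propagates to the caller.
3. `return 21` is not reached.
4. `except ValueError` in fetch matches → returns 63.
5. ret = 63.
Result: 63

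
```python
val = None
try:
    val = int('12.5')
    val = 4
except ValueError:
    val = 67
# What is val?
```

Step-by-step execution trace:
1. `val = int('12.5')` raises ValueError.
2. `val = 4` is not reached.
3. `except ValueError` matches → val = 67.
Result: 67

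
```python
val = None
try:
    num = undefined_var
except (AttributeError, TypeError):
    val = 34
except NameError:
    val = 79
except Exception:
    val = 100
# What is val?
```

Step-by-step execution trace:
1. `num = undefined_var` raises NameError.
2. `except (AttributeError, TypeError)` does not match NameError; skipped.
3. `except NameError` matches (exact type match) → val = 79.
4. `except Exception` is not reached.
Result: 79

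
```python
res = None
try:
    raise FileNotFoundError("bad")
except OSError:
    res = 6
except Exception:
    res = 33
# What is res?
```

Step-by-step execution trace:
1. `raise FileNotFoundError(...)` raises FileNotFoundError.
2. `except OSError` matches (FileNotFoundError is a subclass of OSError) → res = 6.
3. `except Exception` is not reached.
Result: 6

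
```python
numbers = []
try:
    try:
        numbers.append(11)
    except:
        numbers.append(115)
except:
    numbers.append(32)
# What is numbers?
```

Step-by-step execution trace:
1. Inner try: `numbers.append(11)` → numbers = [11]. No exception raised.
2. Inner `except` is skipped.
3. Inner try completes normally; outer `except` is skipped.
Result: [11]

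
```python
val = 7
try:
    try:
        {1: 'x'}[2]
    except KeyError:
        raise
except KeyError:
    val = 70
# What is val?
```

Step-by-step execution trace:
1. Inner try: `{1: 'x'}[2]` raises KeyError.
2. Inner `except KeyError` matches; bare `raise` re-raises the same KeyError.
3. Outer `except KeyError` matches → val = 70.
Result: 70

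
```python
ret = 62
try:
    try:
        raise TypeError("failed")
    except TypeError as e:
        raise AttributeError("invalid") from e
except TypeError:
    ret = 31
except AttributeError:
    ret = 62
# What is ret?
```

Step-by-step execution trace:
1. Inner try raises TypeError; inner `except TypeError as e` catches it.
2. `raise AttributeError(...) from e` raises AttributeError (TypeError is attached as __cause__, but only AttributeError is active).
3. Outer `except TypeError` does not match AttributeError; skipped.
4. Outer `except AttributeError` matches → ret = 62.
Result: 62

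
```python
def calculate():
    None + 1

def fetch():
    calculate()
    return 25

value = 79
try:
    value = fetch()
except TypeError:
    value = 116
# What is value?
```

Step-by-step execution trace:
1. value starts at 79.
2. try: `fetch()` calls `calculate()`.
3. `calculate()` evaluates `None + 1`, which raises TypeError; it propagates through fetch (uncaught).
4. `return 25` in fetch is not reached; the assignment to value does not complete.
5. `except TypeError` matches → value = 116.
Result: 116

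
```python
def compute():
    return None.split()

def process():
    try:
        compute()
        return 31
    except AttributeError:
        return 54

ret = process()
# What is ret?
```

Step-by-step execution trace:
1. `process()` calls `compute()`.
2. `compute()` evaluates `None.split()`, which raises AttributeError; it propagates to the caller.
3. `return 31` is not reached.
4. `except AttributeError` in process matches → returns 54.
5. ret = 54.
Result: 54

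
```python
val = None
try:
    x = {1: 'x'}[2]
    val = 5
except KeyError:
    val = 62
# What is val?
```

Step-by-step execution trace:
1. `x = {1: 'x'}[2]` raises KeyError.
2. `val = 5` is not reached.
3. `except KeyError` matches → val = 62.
Result: 62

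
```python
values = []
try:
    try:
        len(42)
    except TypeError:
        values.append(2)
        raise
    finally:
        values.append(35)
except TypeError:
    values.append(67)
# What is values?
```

Step-by-step execution trace:
1. Inner try: `len(42)` raises TypeError.
2. Inner `except TypeError` matches → `values.append(2)` → values = [2].
3. bare `raise` re-raises TypeError.
4. Inner `finally` runs during unwinding: `values.append(35)` → values = [2, 35].
5. Outer `except TypeError` matches → `values.append(67)` → values = [2, 35, 67].
Result: [2, 35, 67]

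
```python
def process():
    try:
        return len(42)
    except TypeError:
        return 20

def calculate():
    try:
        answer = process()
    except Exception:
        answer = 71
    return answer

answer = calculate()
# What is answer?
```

Step-by-step execution trace:
1. `calculate()` calls `process()`.
2. In process: `len(42)` raises TypeError; `except TypeError` catches it → returns 20.
3. In calculate: `answer = process()` → answer = 20. No exception reaches calculate.
4. `except Exception` is skipped; calculate returns 20.
5. answer = 20.
Result: 20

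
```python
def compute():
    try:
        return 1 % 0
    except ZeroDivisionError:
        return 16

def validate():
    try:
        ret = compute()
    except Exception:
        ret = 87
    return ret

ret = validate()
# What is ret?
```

Step-by-step execution trace:
1. `validate()` calls `compute()`.
2. In compute: `1 % 0` raises ZeroDivisionError; `except ZeroDivisionError` catches it → returns 16.
3. In validate: `ret = compute()` → ret = 16. No exception reaches validate.
4. `except Exception` is skipped; validate returns 16.
5. ret = 16.
Result: 16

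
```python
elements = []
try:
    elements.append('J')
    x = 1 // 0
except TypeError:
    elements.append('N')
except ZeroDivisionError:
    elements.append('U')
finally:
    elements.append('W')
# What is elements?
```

Step-by-step execution trace:
1. try: `elements.append('J')` → elements = ['J'].
2. `x = 1 // 0` raises ZeroDivisionError.
3. `except TypeError` does not match ZeroDivisionError; skipped.
4. `except ZeroDivisionError` matches → `elements.append('U')` → elements = ['J', 'U'].
5. finally always runs: `elements.append('W')` → elements = ['J', 'U', 'W'].
Result: ['J', 'U', 'W']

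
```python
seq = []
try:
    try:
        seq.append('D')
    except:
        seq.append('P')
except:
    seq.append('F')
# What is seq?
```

Step-by-step execution trace:
1. Inner try: `seq.append('D')` → seq = ['D']. No exception raised.
2. Inner `except` is skipped.
3. Inner try completes normally; outer `except` is skipped.
Result: ['D']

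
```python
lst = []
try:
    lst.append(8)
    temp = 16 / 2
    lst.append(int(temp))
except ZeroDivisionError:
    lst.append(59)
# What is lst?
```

Step-by-step execution trace:
1. try: `lst.append(8)` → lst = [8].
2. `temp = 16 / 2` → temp = 8.0. No exception raised.
3. `lst.append(int(temp))` → lst = [8, 8].
4. `except ZeroDivisionError` is skipped (no exception was raised).
Result: [8, 8]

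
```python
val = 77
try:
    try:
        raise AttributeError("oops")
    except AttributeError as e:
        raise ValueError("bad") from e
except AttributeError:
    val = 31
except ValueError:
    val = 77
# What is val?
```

Step-by-step execution trace:
1. Inner try raises AttributeError; inner `except AttributeError as e` catches it.
2. `raise ValueError(...) from e` raises ValueError (AttributeError is attached as __cause__, but only ValueError is active).
3. Outer `except AttributeError` does not match ValueError; skipped.
4. Outer `except ValueError` matches → val = 77.
Result: 77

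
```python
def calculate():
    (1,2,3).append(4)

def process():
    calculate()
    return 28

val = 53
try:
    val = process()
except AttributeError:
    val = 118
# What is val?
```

Step-by-step execution trace:
1. val starts at 53.
2. try: `process()` calls `calculate()`.
3. `calculate()` evaluates `(1,2,3).append(4)`, which raises AttributeError; it propagates through process (uncaught).
4. `return 28` in process is not reached; the assignment to val does not complete.
5. `except AttributeError` matches → val = 118.
Result: 118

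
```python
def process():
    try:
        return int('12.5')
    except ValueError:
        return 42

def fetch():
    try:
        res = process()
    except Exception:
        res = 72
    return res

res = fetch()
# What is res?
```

Step-by-step execution trace:
1. `fetch()` calls `process()`.
2. In process: `int('12.5')` raises ValueError; `except ValueError` catches it → returns 42.
3. In fetch: `res = process()` → res = 42. No exception reaches fetch.
4. `except Exception` is skipped; fetch returns 42.
5. res = 42.
Result: 42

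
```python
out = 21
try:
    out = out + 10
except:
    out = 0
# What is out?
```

Step-by-step execution trace:
1. out starts at 21.
2. try: `out = out + 10` → out = 31. No exception raised.
3. `except` is skipped.
Result: 31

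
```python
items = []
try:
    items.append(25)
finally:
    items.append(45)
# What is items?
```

Step-by-step execution trace:
1. try: `items.append(25)` → items = [25].
2. The try body completes without raising.
3. finally always runs: `items.append(45)` → items = [25, 45].
Result: [25, 45]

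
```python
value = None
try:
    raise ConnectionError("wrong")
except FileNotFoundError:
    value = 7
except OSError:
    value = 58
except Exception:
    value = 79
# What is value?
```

Step-by-step execution trace:
1. `raise ConnectionError(...)` raises ConnectionError.
2. `except FileNotFoundError` does not match (ConnectionError is not a subclass of FileNotFoundError); skipped.
3. `except OSError` matches (ConnectionError is a subclass of OSError) → value = 58.
4. `except Exception` is not reached.
Result: 58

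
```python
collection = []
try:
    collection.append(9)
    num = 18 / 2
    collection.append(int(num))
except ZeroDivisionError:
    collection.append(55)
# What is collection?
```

Step-by-step execution trace:
1. try: `collection.append(9)` → collection = [9].
2. `num = 18 / 2` → num = 9.0. No exception raised.
3. `collection.append(int(num))` → collection = [9, 9].
4. `except ZeroDivisionError` is skipped (no exception was raised).
Result: [9, 9]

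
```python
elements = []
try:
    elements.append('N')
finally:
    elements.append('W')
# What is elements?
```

Step-by-step execution trace:
1. try: `elements.append('N')` → elements = ['N'].
2. The try body completes without raising.
3. finally always runs: `elements.append('W')` → elements = ['N', 'W'].
Result: ['N', 'W']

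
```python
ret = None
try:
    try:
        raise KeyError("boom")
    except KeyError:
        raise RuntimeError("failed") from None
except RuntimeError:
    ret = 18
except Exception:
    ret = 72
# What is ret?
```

Step-by-step execution trace:
1. Inner try raises KeyError; inner `except KeyError` catches it.
2. `raise RuntimeError(...) from None` raises RuntimeError (from None suppresses __context__, but the active exception is still RuntimeError).
3. Outer `except RuntimeError` matches → ret = 18.
4. `except Exception` is not reached.
Result: 18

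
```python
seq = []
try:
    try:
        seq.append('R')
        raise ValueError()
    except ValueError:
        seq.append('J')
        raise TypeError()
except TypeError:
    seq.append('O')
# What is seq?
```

Step-by-step execution trace:
1. Inner try: `seq.append('R')` → seq = ['R'].
2. `raise ValueError()` raises ValueError.
3. Inner `except ValueError` matches → `seq.append('J')` → seq = ['R', 'J'].
4. `raise TypeError()` raises TypeError; propagates to outer try.
5. Outer `except TypeError` matches → `seq.append('O')` → seq = ['R', 'J', 'O'].
Result: ['R', 'J', 'O']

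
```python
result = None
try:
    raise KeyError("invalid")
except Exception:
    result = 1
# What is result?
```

Step-by-step execution trace:
1. `raise KeyError(...)` raises KeyError.
2. `except Exception` matches (KeyError is a subclass of Exception) → result = 1.
Result: 1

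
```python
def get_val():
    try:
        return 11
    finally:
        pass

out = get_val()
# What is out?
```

Step-by-step execution trace:
1. `get_val()` enters try: `return 11` sets pending return value 11.
2. Before returning, `finally: pass` runs (no effect).
3. get_val() returns 11 → out = 11.
Result: 11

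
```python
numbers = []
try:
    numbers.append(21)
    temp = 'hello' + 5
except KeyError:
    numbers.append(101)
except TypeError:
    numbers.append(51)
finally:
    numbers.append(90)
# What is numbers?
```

Step-by-step execution trace:
1. try: `numbers.append(21)` → numbers = [21].
2. `temp = 'hello' + 5` raises TypeError.
3. `except KeyError` does not match TypeError; skipped.
4. `except TypeError` matches → `numbers.append(51)` → numbers = [21, 51].
5. finally always runs: `numbers.append(90)` → numbers = [21, 51, 90].
Result: [21, 51, 90]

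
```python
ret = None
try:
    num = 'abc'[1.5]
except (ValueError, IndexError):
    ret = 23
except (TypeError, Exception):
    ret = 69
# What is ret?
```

Step-by-step execution trace:
1. `num = 'abc'[1.5]` raises TypeError.
2. `except (ValueError, IndexError)` does not match TypeError; skipped.
3. `except (TypeError, Exception)` matches (TypeError is in the tuple) → ret = 69.
Result: 69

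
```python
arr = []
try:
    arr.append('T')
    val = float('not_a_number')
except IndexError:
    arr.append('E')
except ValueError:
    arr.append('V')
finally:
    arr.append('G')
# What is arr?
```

Step-by-step execution trace:
1. try: `arr.append('T')` → arr = ['T'].
2. `val = float('not_a_number')` raises ValueError.
3. `except IndexError` does not match ValueError; skipped.
4. `except ValueError` matches → `arr.append('V')` → arr = ['T', 'V'].
5. finally always runs: `arr.append('G')` → arr = ['T', 'V', 'G'].
Result: ['T', 'V', 'G']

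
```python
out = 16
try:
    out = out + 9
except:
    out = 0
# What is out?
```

Step-by-step execution trace:
1. out starts at 16.
2. try: `out = out + 9` → out = 25. No exception raised.
3. `except` is skipped.
Result: 25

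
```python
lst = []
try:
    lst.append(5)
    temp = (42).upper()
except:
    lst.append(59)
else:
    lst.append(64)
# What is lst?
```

Step-by-step execution trace:
1. try: `lst.append(5)` → lst = [5].
2. `temp = (42).upper()` raises AttributeError.
3. bare `except` matches → `lst.append(59)` → lst = [5, 59].
4. `else` is skipped (an exception was raised).
Result: [5, 59]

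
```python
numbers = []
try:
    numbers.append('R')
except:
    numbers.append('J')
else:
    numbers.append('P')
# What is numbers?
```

Step-by-step execution trace:
1. try: `numbers.append('R')` → numbers = ['R']. No exception raised.
2. `except` is skipped.
3. `else` runs (try completed without exception): `numbers.append('P')` → numbers = ['R', 'P'].
Result: ['R', 'P']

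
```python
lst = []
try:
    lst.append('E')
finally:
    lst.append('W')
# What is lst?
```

Step-by-step execution trace:
1. try: `lst.append('E')` → lst = ['E'].
2. The try body completes without raising.
3. finally always runs: `lst.append('W')` → lst = ['E', 'W'].
Result: ['E', 'W']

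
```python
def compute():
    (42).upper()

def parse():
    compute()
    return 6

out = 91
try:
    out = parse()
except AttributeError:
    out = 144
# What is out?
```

Step-by-step execution trace:
1. out starts at 91.
2. try: `parse()` calls `compute()`.
3. `compute()` evaluates `(42).upper()`, which raises AttributeError; it propagates through parse (uncaught).
4. `return 6` in parse is not reached; the assignment to out does not complete.
5. `except AttributeError` matches → out = 144.
Result: 144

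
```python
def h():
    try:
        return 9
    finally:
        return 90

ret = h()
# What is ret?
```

Step-by-step execution trace:
1. `h()` enters try: `return 9` sets pending return value 9.
2. Before returning, `finally: return 90` runs and overrides the pending return.
3. h() returns 90 → ret = 90.
Result: 90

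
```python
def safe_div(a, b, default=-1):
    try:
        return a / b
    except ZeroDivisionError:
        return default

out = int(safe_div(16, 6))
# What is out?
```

Step-by-step execution trace:
1. `safe_div(16, 6)` enters try: `return 16 / 6` → returns 2.6666666666666665. No exception raised.
2. `except ZeroDivisionError` is skipped.
3. `int(2.6666666666666665)` → 2 → out = 2.
Result: 2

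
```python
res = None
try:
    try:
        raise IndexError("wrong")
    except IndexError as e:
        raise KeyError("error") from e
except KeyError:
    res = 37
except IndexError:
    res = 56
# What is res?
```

Step-by-step execution trace:
1. Inner try raises IndexError; inner `except IndexError as e` catches it.
2. `raise KeyError(...) from e` raises KeyError (IndexError is attached as __cause__, but only KeyError is active).
3. Outer `except KeyError` matches → res = 37.
4. `except IndexError` is not reached.
Result: 37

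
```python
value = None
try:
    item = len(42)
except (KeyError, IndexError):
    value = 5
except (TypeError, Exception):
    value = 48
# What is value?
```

Step-by-step execution trace:
1. `item = len(42)` raises TypeError.
2. `except (KeyError, IndexError)` does not match TypeError; skipped.
3. `except (TypeError, Exception)` matches (TypeError is in the tuple) → value = 48.
Result: 48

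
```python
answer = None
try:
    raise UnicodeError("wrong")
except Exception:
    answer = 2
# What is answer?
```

Step-by-step execution trace:
1. `raise UnicodeError(...)` raises UnicodeError.
2. `except Exception` matches (UnicodeError is a subclass of Exception) → answer = 2.
Result: 2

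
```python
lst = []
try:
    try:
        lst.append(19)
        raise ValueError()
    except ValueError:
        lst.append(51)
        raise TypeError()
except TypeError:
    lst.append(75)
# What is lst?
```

Step-by-step execution trace:
1. Inner try: `lst.append(19)` → lst = [19].
2. `raise ValueError()` raises ValueError.
3. Inner `except ValueError` matches → `lst.append(51)` → lst = [19, 51].
4. `raise TypeError()` raises TypeError; propagates to outer try.
5. Outer `except TypeError` matches → `lst.append(75)` → lst = [19, 51, 75].
Result: [19, 51, 75]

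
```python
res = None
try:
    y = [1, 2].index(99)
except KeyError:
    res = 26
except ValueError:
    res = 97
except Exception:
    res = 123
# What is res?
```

Step-by-step execution trace:
1. `y = [1, 2].index(99)` raises ValueError.
2. `except KeyError` does not match ValueError; skipped.
3. `except ValueError` matches → res = 97.
4. Remaining except clauses are skipped.
Result: 97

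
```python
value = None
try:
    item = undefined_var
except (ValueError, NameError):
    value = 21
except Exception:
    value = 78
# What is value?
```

Step-by-step execution trace:
1. `item = undefined_var` raises NameError.
2. `except (ValueError, NameError)` matches (NameError is in the tuple) → value = 21.
3. `except Exception` is not reached.
Result: 21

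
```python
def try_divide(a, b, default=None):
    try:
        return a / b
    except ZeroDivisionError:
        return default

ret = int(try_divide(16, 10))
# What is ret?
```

Step-by-step execution trace:
1. `try_divide(16, 10)` enters try: `return 16 / 10` → returns 1.6. No exception raised.
2. `except ZeroDivisionError` is skipped.
3. `int(1.6)` → 1 → ret = 1.
Result: 1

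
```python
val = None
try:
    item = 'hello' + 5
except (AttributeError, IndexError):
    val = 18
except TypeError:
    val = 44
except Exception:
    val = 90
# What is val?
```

Step-by-step execution trace:
1. `item = 'hello' + 5` raises TypeError.
2. `except (AttributeError, IndexError)` does not match TypeError; skipped.
3. `except TypeError` matches (exact type match) → val = 44.
4. `except Exception` is not reached.
Result: 44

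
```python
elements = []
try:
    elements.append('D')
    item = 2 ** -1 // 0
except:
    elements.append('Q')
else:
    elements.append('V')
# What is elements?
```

Step-by-step execution trace:
1. try: `elements.append('D')` → elements = ['D'].
2. `item = 2 ** -1 // 0` raises ZeroDivisionError.
3. bare `except` matches → `elements.append('Q')` → elements = ['D', 'Q'].
4. `else` is skipped (an exception was raised).
Result: ['D', 'Q']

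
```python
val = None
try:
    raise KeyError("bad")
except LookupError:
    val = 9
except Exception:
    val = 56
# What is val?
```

Step-by-step execution trace:
1. `raise KeyError(...)` raises KeyError.
2. `except LookupError` matches (KeyError is a subclass of LookupError) → val = 9.
3. `except Exception` is not reached.
Result: 9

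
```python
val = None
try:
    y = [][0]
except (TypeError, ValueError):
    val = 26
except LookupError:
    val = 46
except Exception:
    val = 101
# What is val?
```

Step-by-step execution trace:
1. `y = [][0]` raises IndexError.
2. `except (TypeError, ValueError)` does not match IndexError; skipped.
3. `except LookupError` matches (IndexError is a subclass of LookupError) → val = 46.
4. `except Exception` is not reached.
Result: 46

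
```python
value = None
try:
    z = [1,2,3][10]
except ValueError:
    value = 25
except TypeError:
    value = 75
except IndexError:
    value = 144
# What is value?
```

Step-by-step execution trace:
1. `z = [1,2,3][10]` raises IndexError.
2. `except ValueError` does not match IndexError; skipped.
3. `except TypeError` does not match IndexError; skipped.
4. `except IndexError` matches → value = 144.
Result: 144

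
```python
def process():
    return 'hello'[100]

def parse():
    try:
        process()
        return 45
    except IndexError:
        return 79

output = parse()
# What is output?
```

Step-by-step execution trace:
1. `parse()` calls `process()`.
2. `process()` evaluates `'hello'[100]`, which raises IndexError; it propagates to the caller.
3. `return 45` is not reached.
4. `except IndexError` in parse matches → returns 79.
5. output = 79.
Result: 79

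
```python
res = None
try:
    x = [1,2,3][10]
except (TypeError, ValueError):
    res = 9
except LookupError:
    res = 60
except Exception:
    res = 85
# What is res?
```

Step-by-step execution trace:
1. `x = [1,2,3][10]` raises IndexError.
2. `except (TypeError, ValueError)` does not match IndexError; skipped.
3. `except LookupError` matches (IndexError is a subclass of LookupError) → res = 60.
4. `except Exception` is not reached.
Result: 60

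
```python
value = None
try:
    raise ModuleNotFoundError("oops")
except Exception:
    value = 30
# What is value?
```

Step-by-step execution trace:
1. `raise ModuleNotFoundError(...)` raises ModuleNotFoundError.
2. `except Exception` matches (ModuleNotFoundError is a subclass of Exception) → value = 30.
Result: 30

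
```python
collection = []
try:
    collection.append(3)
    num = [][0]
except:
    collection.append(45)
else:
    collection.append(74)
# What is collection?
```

Step-by-step execution trace:
1. try: `collection.append(3)` → collection = [3].
2. `num = [][0]` raises IndexError.
3. bare `except` matches → `collection.append(45)` → collection = [3, 45].
4. `else` is skipped (an exception was raised).
Result: [3, 45]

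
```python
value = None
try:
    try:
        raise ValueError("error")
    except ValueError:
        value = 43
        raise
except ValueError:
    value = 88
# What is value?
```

Step-by-step execution trace:
1. Inner try: `raise ValueError("error")` raises ValueError.
2. Inner `except ValueError` matches → value = 43.
3. bare `raise` re-raises the same ValueError.
4. Outer `except ValueError` matches → value = 88.
Result: 88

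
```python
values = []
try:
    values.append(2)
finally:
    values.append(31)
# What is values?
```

Step-by-step execution trace:
1. try: `values.append(2)` → values = [2].
2. The try body completes without raising.
3. finally always runs: `values.append(31)` → values = [2, 31].
Result: [2, 31]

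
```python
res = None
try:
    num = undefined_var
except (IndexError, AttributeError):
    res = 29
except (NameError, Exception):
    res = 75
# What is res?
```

Step-by-step execution trace:
1. `num = undefined_var` raises NameError.
2. `except (IndexError, AttributeError)` does not match NameError; skipped.
3. `except (NameError, Exception)` matches (NameError is in the tuple) → res = 75.
Result: 75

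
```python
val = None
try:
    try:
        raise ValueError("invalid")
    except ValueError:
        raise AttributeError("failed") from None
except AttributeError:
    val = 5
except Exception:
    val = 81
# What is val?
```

Step-by-step execution trace:
1. Inner try raises ValueError; inner `except ValueError` catches it.
2. `raise AttributeError(...) from None` raises AttributeError (from None suppresses __context__, but the active exception is still AttributeError).
3. Outer `except AttributeError` matches → val = 5.
4. `except Exception` is not reached.
Result: 5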